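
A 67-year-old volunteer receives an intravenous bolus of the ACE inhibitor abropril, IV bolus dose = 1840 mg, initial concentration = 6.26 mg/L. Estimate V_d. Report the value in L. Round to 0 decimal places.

Vd = Dose / C₀ = 1840 / 6.26 = 293.9 L

294 L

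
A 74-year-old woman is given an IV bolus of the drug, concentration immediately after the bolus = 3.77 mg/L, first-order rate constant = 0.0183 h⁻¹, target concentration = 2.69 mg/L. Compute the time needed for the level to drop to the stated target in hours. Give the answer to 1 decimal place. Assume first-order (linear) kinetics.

18.4 h

t = ln(C₀ / C) / k = ln(3.770 / 2.69) / 0.01830
  = ln(1.401) / 0.01830 = 0.3372 / 0.01830 = 18.43 h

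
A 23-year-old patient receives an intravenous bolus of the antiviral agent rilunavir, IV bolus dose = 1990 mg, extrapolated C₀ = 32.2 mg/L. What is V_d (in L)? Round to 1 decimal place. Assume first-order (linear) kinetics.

Vd = Dose / C₀ = 1990 / 32.2 = 61.80 L

61.8 L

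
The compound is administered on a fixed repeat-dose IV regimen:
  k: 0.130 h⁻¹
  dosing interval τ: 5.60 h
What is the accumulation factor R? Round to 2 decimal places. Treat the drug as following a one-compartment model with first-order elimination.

1.93

e^(−kτ) = e^(−0.1300 × 5.60) = 0.4829
Accumulation ratio R = 1 / (1 − e^(−kτ)) = 1 / (1 − 0.4829) = 1.934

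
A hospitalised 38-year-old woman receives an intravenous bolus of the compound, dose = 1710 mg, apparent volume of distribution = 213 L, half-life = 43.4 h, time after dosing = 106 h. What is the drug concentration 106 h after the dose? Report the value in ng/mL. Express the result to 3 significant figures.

C₀ = Dose / Vd = 1710 / 213 = 8.028 mg/L
k = ln2 / t½ = 0.693147 / 43.4 = 0.01597 h⁻¹
C = C₀ · e^(−k·t) = 8.028 × e^(−0.01597 × 106)
  = 8.028 × 0.1840 = 1.477 mg/L
Convert: 1.477 mg/L × 1000 = 1477 ng/mL

1480 ng/mL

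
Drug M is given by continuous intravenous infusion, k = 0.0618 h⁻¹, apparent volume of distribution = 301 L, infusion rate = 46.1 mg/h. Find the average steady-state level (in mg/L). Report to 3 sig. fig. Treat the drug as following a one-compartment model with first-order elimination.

CL = k × Vd = 0.06180 × 301 = 18.60 L/h
At steady state Css = R₀ / CL = 46.1 / 18.60 = 2.478 mg/L

2.48 mg/L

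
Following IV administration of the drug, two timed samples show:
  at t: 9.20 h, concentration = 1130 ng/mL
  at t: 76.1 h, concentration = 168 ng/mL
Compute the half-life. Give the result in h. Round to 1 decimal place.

24.3 h

k = ln(C₁/C₂) / (t₂ − t₁) = ln(1130/168) / (76.1 − 9.20)
  = 1.906 / 66.90 = 0.02849 h⁻¹
t½ = ln2 / k = 0.693147 / 0.02849 = 24.33 h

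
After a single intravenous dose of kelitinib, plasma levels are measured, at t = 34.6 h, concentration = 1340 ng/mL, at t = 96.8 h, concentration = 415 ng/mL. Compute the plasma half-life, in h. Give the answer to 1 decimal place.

k = ln(C₁/C₂) / (t₂ − t₁) = ln(1340/415) / (96.8 − 34.6)
  = 1.172 / 62.20 = 0.01884 h⁻¹
t½ = ln2 / k = 0.693147 / 0.01884 = 36.79 h

36.8 h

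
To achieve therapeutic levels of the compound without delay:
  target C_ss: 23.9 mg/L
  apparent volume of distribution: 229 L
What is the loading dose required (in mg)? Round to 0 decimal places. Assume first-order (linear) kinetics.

LD = Css × Vd = 23.9 × 229 = 5473 mg

5473 mg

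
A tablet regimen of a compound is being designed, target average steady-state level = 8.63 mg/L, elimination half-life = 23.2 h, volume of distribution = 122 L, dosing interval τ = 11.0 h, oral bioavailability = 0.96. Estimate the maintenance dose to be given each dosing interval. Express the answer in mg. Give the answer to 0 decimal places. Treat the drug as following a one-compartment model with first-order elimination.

360 mg

k = ln2 / t½ = 0.693147 / 23.2 = 0.02988 h⁻¹
CL = k × Vd = 0.02988 × 122 = 3.645 L/h
At steady state, F × (Dose/τ) = Css × CL.
Dose = Css × CL × τ / F = 8.63 × 3.645 × 11.0 / 0.96 = 360.4 mg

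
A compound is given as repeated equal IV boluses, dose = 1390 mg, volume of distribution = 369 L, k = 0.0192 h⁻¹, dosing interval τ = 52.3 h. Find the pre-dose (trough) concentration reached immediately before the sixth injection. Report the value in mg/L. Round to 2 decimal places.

C₀ per dose = Dose / Vd = 1390 / 369 = 3.767 mg/L
Fraction remaining after one interval: r = e^(−kτ) = e^(−0.01920 × 52.3) = 0.3664
Before dose 6, 5 doses have been given (aged 1τ, 2τ, 3τ, 4τ, 5τ).
C_trough = C₀ × (r + r² + … + r^5) = C₀ × r(1−r^5)/(1−r)
        = 3.767 × 0.3664 × (1 − 0.006604) / (1 − 0.3664) = 2.164 mg/L

2.16 mg/L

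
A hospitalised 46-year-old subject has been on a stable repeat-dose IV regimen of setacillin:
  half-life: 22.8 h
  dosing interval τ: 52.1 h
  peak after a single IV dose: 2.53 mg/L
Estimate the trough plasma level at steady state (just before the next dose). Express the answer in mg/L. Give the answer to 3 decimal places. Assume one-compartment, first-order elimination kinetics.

k = ln2 / t½ = 0.693147 / 22.8 = 0.03040 h⁻¹
e^(−kτ) = e^(−0.03040 × 52.1) = 0.2052
Accumulation ratio R = 1 / (1 − e^(−kτ)) = 1 / (1 − 0.2052) = 1.258
Steady-state trough = C₀ × R × e^(−kτ) = 2.53 × 1.258 × 0.2052 = 0.6531 mg/L

0.653 mg/L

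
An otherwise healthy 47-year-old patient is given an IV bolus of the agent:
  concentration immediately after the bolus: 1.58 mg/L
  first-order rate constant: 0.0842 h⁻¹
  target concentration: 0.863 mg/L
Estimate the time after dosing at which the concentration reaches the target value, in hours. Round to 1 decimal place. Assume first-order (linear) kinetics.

7.2 h

t = ln(C₀ / C) / k = ln(1.580 / 0.863) / 0.08420
  = ln(1.831) / 0.08420 = 0.6049 / 0.08420 = 7.184 h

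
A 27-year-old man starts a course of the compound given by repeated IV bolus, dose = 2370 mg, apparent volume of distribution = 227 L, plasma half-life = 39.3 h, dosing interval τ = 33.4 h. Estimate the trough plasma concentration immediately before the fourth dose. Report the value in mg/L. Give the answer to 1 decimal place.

10.8 mg/L

C₀ per dose = Dose / Vd = 2370 / 227 = 10.44 mg/L
k = ln2 / t½ = 0.693147 / 39.3 = 0.01764 h⁻¹
Fraction remaining after one interval: r = e^(−kτ) = e^(−0.01764 × 33.4) = 0.5548
Before dose 4, 3 doses have been given (aged 1τ, 2τ, 3τ).
C_trough = C₀ × (r + r² + … + r^3) = C₀ × r(1−r^3)/(1−r)
        = 10.44 × 0.5548 × (1 − 0.1708) / (1 − 0.5548) = 10.79 mg/L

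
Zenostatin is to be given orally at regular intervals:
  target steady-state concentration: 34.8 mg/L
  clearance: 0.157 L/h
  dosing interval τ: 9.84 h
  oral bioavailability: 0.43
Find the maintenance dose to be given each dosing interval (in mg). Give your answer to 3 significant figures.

At steady state, F × (Dose/τ) = Css × CL.
Dose = Css × CL × τ / F = 34.8 × 0.1570 × 9.84 / 0.43 = 125.0 mg

125 mg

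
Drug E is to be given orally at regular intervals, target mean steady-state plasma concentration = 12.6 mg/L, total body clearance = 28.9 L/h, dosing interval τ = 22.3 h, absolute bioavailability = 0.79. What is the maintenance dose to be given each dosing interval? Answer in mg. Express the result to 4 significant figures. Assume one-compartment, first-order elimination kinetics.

10280 mg

At steady state, F × (Dose/τ) = Css × CL.
Dose = Css × CL × τ / F = 12.6 × 28.90 × 22.3 / 0.79 = 10280 mg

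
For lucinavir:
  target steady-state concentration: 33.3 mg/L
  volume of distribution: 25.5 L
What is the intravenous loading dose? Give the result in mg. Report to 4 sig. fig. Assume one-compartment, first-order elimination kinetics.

LD = Css × Vd = 33.3 × 25.5 = 849.2 mg

849.2 mg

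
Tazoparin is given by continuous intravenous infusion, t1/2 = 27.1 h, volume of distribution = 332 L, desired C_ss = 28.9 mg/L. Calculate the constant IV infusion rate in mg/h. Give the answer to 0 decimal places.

k = ln2 / t½ = 0.693147 / 27.1 = 0.02558 h⁻¹
CL = k × Vd = 0.02558 × 332 = 8.493 L/h
At steady state, infusion rate R₀ = Css × CL = 28.9 × 8.493 = 245.4 mg/h

245 mg/h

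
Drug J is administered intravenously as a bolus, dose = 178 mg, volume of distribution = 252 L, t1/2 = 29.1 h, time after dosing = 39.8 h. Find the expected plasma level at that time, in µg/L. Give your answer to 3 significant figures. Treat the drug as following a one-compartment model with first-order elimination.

C₀ = Dose / Vd = 178.0 / 252 = 0.7063 mg/L
k = ln2 / t½ = 0.693147 / 29.1 = 0.02382 h⁻¹
C = C₀ · e^(−k·t) = 0.7063 × e^(−0.02382 × 39.8)
  = 0.7063 × 0.3875 = 0.2737 mg/L
Convert: 0.2737 mg/L × 1000 = 273.7 µg/L

274 µg/L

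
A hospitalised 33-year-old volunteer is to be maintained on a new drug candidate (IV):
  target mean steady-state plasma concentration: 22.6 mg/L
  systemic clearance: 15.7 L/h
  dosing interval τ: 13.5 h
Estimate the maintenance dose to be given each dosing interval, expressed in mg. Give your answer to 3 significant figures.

At steady state, Dose/τ = Css × CL.
Dose = Css × CL × τ = 22.6 × 15.70 × 13.5 = 4790 mg

4790 mg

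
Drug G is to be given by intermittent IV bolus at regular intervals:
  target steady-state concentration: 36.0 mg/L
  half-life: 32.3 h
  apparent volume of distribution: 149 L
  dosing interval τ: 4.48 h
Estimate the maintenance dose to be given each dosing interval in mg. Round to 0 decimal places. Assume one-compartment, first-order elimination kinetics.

k = ln2 / t½ = 0.693147 / 32.3 = 0.02146 h⁻¹
CL = k × Vd = 0.02146 × 149 = 3.198 L/h
At steady state, Dose/τ = Css × CL.
Dose = Css × CL × τ = 36.0 × 3.198 × 4.48 = 515.8 mg

516 mg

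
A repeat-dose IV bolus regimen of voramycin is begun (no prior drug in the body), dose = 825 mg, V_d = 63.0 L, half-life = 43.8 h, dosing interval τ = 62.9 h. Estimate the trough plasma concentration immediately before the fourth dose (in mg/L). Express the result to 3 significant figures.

C₀ per dose = Dose / Vd = 825 / 63.0 = 13.10 mg/L
k = ln2 / t½ = 0.693147 / 43.8 = 0.01583 h⁻¹
Fraction remaining after one interval: r = e^(−kτ) = e^(−0.01583 × 62.9) = 0.3695
Before dose 4, 3 doses have been given (aged 1τ, 2τ, 3τ).
C_trough = C₀ × (r + r² + … + r^3) = C₀ × r(1−r^3)/(1−r)
        = 13.10 × 0.3695 × (1 − 0.05045) / (1 − 0.3695) = 7.290 mg/L

7.29 mg/L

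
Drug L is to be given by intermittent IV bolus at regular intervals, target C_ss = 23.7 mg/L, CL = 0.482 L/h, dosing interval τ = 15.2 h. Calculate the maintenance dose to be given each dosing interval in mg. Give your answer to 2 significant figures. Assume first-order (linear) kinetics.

170 mg

At steady state, Dose/τ = Css × CL.
Dose = Css × CL × τ = 23.7 × 0.4820 × 15.2 = 173.6 mg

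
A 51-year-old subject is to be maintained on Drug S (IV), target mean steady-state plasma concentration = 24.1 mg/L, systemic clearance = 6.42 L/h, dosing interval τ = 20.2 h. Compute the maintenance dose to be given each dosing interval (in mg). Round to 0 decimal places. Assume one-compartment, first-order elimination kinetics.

3125 mg

At steady state, Dose/τ = Css × CL.
Dose = Css × CL × τ = 24.1 × 6.420 × 20.2 = 3125 mg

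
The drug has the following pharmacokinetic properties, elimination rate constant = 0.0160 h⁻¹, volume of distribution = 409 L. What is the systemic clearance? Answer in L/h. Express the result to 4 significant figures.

CL = k × Vd = 0.0160 × 409 = 6.544 L/h

6.544 L/h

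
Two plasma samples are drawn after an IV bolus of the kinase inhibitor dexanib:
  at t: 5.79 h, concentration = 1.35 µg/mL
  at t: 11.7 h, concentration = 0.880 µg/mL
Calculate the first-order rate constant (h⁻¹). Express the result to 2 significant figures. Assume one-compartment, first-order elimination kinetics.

k = ln(C₁/C₂) / (t₂ − t₁) = ln(1.35/0.880) / (11.7 − 5.79)
  = 0.4279 / 5.910 = 0.07240 h⁻¹

0.072 h⁻¹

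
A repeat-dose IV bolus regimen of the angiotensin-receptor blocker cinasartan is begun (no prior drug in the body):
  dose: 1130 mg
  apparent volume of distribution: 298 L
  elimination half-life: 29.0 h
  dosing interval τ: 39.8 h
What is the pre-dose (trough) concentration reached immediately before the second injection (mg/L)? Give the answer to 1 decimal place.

C₀ per dose = Dose / Vd = 1130 / 298 = 3.792 mg/L
k = ln2 / t½ = 0.693147 / 29.0 = 0.02390 h⁻¹
Fraction remaining after one interval: r = e^(−kτ) = e^(−0.02390 × 39.8) = 0.3863
Before dose 2, 1 dose has been given (aged 1τ).
C_trough = C₀ × r = 3.792 × 0.3863 = 1.465 mg/L

1.5 mg/L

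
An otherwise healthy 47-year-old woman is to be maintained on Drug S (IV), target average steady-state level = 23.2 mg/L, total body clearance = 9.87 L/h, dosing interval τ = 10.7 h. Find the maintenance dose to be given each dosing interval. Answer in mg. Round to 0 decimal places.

2450 mg

At steady state, Dose/τ = Css × CL.
Dose = Css × CL × τ = 23.2 × 9.870 × 10.7 = 2450 mg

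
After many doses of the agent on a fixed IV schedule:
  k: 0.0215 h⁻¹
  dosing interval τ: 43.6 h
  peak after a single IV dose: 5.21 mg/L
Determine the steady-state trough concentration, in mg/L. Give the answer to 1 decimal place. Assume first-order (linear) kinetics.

3.4 mg/L

e^(−kτ) = e^(−0.02150 × 43.6) = 0.3916
Accumulation ratio R = 1 / (1 − e^(−kτ)) = 1 / (1 − 0.3916) = 1.644
Steady-state trough = C₀ × R × e^(−kτ) = 5.21 × 1.644 × 0.3916 = 3.354 mg/L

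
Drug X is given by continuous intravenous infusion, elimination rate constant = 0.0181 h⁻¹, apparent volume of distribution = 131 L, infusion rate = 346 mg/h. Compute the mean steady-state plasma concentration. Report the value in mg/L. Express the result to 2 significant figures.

150 mg/L

CL = k × Vd = 0.01810 × 131 = 2.371 L/h
At steady state Css = R₀ / CL = 346 / 2.371 = 145.9 mg/L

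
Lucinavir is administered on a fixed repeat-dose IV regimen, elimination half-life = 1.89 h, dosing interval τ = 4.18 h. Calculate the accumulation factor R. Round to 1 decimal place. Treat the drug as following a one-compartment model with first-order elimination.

1.3

k = ln2 / t½ = 0.693147 / 1.89 = 0.3667 h⁻¹
e^(−kτ) = e^(−0.3667 × 4.18) = 0.2159
Accumulation ratio R = 1 / (1 − e^(−kτ)) = 1 / (1 − 0.2159) = 1.275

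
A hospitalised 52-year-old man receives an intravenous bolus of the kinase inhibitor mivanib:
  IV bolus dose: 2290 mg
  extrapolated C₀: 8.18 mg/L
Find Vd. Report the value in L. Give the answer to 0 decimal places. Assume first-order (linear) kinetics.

280 L

Vd = Dose / C₀ = 2290 / 8.18 = 280.0 L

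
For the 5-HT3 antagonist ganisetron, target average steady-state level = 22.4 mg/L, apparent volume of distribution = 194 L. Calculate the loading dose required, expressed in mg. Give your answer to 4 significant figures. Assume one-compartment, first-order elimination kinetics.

4346 mg

LD = Css × Vd = 22.4 × 194 = 4346 mg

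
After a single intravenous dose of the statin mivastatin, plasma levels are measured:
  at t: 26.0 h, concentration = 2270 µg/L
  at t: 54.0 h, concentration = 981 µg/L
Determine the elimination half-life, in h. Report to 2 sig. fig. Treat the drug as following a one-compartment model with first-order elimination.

k = ln(C₁/C₂) / (t₂ − t₁) = ln(2270/981) / (54.0 − 26.0)
  = 0.8390 / 28.00 = 0.02996 h⁻¹
t½ = ln2 / k = 0.693147 / 0.02996 = 23.14 h

23 h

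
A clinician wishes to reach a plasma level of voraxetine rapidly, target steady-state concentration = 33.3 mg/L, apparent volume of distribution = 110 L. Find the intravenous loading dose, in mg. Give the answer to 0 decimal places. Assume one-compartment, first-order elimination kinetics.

LD = Css × Vd = 33.3 × 110 = 3663 mg

3663 mg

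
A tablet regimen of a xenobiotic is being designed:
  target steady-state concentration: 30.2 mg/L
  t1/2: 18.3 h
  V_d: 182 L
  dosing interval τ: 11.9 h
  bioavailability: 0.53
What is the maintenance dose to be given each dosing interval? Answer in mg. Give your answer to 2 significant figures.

k = ln2 / t½ = 0.693147 / 18.3 = 0.03788 h⁻¹
CL = k × Vd = 0.03788 × 182 = 6.894 L/h
At steady state, F × (Dose/τ) = Css × CL.
Dose = Css × CL × τ / F = 30.2 × 6.894 × 11.9 / 0.53 = 4675 mg

4700 mg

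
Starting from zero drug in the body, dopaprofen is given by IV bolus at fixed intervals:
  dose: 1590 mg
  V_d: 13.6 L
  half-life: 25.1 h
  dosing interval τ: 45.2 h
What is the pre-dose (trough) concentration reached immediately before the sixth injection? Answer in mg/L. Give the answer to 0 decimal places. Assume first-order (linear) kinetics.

C₀ per dose = Dose / Vd = 1590 / 13.6 = 116.9 mg/L
k = ln2 / t½ = 0.693147 / 25.1 = 0.02762 h⁻¹
Fraction remaining after one interval: r = e^(−kτ) = e^(−0.02762 × 45.2) = 0.2870
Before dose 6, 5 doses have been given (aged 1τ, 2τ, 3τ, 4τ, 5τ).
C_trough = C₀ × (r + r² + … + r^5) = C₀ × r(1−r^5)/(1−r)
        = 116.9 × 0.2870 × (1 − 0.001947) / (1 − 0.2870) = 46.96 mg/L

47 mg/L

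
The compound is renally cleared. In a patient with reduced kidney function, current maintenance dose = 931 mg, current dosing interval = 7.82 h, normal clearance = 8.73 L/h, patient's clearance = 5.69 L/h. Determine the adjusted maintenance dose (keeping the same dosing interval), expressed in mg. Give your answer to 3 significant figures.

607 mg

To keep the same average steady-state level, dosing rate must scale with clearance.
CL ratio = 5.69 / 8.73 = 0.6518
New dose (same interval) = 931 × 0.6518 = 606.8 mg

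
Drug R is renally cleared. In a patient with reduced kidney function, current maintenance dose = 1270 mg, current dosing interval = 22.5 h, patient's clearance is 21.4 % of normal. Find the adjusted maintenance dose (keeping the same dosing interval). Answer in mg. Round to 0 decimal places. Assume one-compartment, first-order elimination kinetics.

To keep the same average steady-state level, dosing rate must scale with clearance.
CL ratio = 21.4 / 100 = 0.2140
New dose (same interval) = 1270 × 0.2140 = 271.8 mg

272 mg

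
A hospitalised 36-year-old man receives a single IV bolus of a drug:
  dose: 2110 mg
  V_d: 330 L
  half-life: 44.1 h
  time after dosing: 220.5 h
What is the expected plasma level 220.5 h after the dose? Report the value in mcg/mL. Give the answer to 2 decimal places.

C₀ = Dose / Vd = 2110 / 330 = 6.394 mg/L
k = ln2 / t½ = 0.693147 / 44.1 = 0.01572 h⁻¹
t / t½ = 220.5 / 44.1 = 5 half-lives
C = C₀ × (1/2)^5 = 6.394 × 0.03125 = 0.1998 mg/L
(0.1998 mg/L = 0.1998 mcg/mL)

0.20 mcg/mL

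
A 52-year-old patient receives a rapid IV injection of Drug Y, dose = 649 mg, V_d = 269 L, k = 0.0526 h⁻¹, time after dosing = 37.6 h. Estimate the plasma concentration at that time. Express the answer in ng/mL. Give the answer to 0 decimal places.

C₀ = Dose / Vd = 649.0 / 269 = 2.413 mg/L
C = C₀ · e^(−k·t) = 2.413 × e^(−0.05260 × 37.6)
  = 2.413 × 0.1384 = 0.3340 mg/L
Convert: 0.3340 mg/L × 1000 = 334.0 ng/mL

334 ng/mL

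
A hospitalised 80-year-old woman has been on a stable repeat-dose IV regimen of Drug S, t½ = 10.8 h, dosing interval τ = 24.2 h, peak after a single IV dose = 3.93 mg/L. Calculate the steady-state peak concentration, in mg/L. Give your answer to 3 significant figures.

k = ln2 / t½ = 0.693147 / 10.8 = 0.06418 h⁻¹
e^(−kτ) = e^(−0.06418 × 24.2) = 0.2116
Accumulation ratio R = 1 / (1 − e^(−kτ)) = 1 / (1 − 0.2116) = 1.268
Steady-state peak = C₀ × R = 3.93 × 1.268 = 4.983 mg/L

4.98 mg/L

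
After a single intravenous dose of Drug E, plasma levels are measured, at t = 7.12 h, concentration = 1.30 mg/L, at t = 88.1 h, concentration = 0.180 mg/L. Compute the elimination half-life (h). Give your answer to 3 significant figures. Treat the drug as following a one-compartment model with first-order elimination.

k = ln(C₁/C₂) / (t₂ − t₁) = ln(1.30/0.180) / (88.1 − 7.12)
  = 1.977 / 80.98 = 0.02441 h⁻¹
t½ = ln2 / k = 0.693147 / 0.02441 = 28.40 h

28.4 h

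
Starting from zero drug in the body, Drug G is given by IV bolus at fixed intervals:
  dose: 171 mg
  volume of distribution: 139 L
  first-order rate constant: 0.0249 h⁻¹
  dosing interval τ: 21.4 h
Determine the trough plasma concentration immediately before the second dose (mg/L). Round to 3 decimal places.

C₀ per dose = Dose / Vd = 171 / 139 = 1.230 mg/L
Fraction remaining after one interval: r = e^(−kτ) = e^(−0.02490 × 21.4) = 0.5869
Before dose 2, 1 dose has been given (aged 1τ).
C_trough = C₀ × r = 1.230 × 0.5869 = 0.7219 mg/L

0.722 mg/L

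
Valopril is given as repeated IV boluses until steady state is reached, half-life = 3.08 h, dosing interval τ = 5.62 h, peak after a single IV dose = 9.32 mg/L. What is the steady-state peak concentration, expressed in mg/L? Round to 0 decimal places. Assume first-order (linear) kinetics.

k = ln2 / t½ = 0.693147 / 3.08 = 0.2250 h⁻¹
e^(−kτ) = e^(−0.2250 × 5.62) = 0.2824
Accumulation ratio R = 1 / (1 − e^(−kτ)) = 1 / (1 − 0.2824) = 1.394
Steady-state peak = C₀ × R = 9.32 × 1.394 = 12.99 mg/L

13 mg/L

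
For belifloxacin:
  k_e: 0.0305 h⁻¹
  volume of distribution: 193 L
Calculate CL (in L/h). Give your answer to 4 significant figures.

CL = k × Vd = 0.0305 × 193 = 5.887 L/h

5.887 L/h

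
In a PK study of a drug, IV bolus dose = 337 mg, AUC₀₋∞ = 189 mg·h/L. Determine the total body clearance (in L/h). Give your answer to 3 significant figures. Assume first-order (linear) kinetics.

CL = Dose / AUC = 337 / 189 = 1.783 L/h

1.78 L/h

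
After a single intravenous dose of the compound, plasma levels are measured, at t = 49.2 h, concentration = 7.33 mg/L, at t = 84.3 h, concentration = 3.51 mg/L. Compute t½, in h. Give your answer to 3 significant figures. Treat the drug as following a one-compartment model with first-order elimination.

k = ln(C₁/C₂) / (t₂ − t₁) = ln(7.33/3.51) / (84.3 − 49.2)
  = 0.7364 / 35.10 = 0.02098 h⁻¹
t½ = ln2 / k = 0.693147 / 0.02098 = 33.04 h

33.0 h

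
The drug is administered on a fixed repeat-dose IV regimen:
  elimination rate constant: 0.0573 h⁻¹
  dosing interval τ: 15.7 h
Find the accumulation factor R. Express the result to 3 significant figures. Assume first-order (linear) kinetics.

e^(−kτ) = e^(−0.05730 × 15.7) = 0.4067
Accumulation ratio R = 1 / (1 − e^(−kτ)) = 1 / (1 − 0.4067) = 1.685

1.69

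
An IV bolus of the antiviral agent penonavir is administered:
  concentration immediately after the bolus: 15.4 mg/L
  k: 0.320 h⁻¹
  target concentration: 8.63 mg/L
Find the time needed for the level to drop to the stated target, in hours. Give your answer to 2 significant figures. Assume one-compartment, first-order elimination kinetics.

1.8 h

t = ln(C₀ / C) / k = ln(15.40 / 8.63) / 0.3200
  = ln(1.784) / 0.3200 = 0.5789 / 0.3200 = 1.809 h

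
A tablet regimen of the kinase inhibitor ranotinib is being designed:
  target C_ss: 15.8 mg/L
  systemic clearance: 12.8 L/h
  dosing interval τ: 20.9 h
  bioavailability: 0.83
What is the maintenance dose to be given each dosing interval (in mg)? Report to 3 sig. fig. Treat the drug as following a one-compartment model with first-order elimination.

At steady state, F × (Dose/τ) = Css × CL.
Dose = Css × CL × τ / F = 15.8 × 12.80 × 20.9 / 0.83 = 5093 mg

5090 mg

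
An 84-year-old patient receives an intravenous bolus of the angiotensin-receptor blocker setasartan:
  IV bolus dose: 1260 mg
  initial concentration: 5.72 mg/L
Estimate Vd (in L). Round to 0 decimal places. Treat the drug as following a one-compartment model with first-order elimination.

220 L

Vd = Dose / C₀ = 1260 / 5.72 = 220.3 L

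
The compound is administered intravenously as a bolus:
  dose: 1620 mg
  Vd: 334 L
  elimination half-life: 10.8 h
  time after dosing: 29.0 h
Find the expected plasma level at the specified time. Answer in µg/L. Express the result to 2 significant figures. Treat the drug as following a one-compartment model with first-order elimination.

750 µg/L

C₀ = Dose / Vd = 1620 / 334 = 4.850 mg/L
k = ln2 / t½ = 0.693147 / 10.8 = 0.06418 h⁻¹
C = C₀ · e^(−k·t) = 4.850 × e^(−0.06418 × 29.0)
  = 4.850 × 0.1555 = 0.7542 mg/L
Convert: 0.7542 mg/L × 1000 = 754.2 µg/L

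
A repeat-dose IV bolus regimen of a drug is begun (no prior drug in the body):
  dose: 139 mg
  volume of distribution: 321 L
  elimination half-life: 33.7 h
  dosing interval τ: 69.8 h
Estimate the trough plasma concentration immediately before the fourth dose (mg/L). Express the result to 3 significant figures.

C₀ per dose = Dose / Vd = 139 / 321 = 0.4330 mg/L
k = ln2 / t½ = 0.693147 / 33.7 = 0.02057 h⁻¹
Fraction remaining after one interval: r = e^(−kτ) = e^(−0.02057 × 69.8) = 0.2379
Before dose 4, 3 doses have been given (aged 1τ, 2τ, 3τ).
C_trough = C₀ × (r + r² + … + r^3) = C₀ × r(1−r^3)/(1−r)
        = 0.4330 × 0.2379 × (1 − 0.01346) / (1 − 0.2379) = 0.1333 mg/L

0.133 mg/L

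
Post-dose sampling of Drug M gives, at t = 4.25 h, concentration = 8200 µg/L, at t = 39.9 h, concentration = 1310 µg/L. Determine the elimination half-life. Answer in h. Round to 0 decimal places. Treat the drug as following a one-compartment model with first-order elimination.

k = ln(C₁/C₂) / (t₂ − t₁) = ln(8200/1310) / (39.9 − 4.25)
  = 1.834 / 35.65 = 0.05144 h⁻¹
t½ = ln2 / k = 0.693147 / 0.05144 = 13.47 h

13 h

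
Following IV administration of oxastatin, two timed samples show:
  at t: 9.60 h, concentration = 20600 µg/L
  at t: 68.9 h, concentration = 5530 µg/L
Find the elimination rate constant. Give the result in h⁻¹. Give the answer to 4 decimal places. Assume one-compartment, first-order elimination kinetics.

k = ln(C₁/C₂) / (t₂ − t₁) = ln(20600/5530) / (68.9 − 9.60)
  = 1.315 / 59.30 = 0.02218 h⁻¹

0.0222 h⁻¹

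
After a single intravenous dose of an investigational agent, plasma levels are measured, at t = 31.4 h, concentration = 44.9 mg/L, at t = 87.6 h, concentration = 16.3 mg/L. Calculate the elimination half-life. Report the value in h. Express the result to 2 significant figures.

38 h

k = ln(C₁/C₂) / (t₂ − t₁) = ln(44.9/16.3) / (87.6 − 31.4)
  = 1.013 / 56.20 = 0.01802 h⁻¹
t½ = ln2 / k = 0.693147 / 0.01802 = 38.47 h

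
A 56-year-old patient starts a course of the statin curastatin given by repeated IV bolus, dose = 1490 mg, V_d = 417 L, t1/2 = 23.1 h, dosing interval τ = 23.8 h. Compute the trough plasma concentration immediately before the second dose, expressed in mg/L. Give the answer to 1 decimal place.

1.7 mg/L

C₀ per dose = Dose / Vd = 1490 / 417 = 3.573 mg/L
k = ln2 / t½ = 0.693147 / 23.1 = 0.03001 h⁻¹
Fraction remaining after one interval: r = e^(−kτ) = e^(−0.03001 × 23.8) = 0.4896
Before dose 2, 1 dose has been given (aged 1τ).
C_trough = C₀ × r = 3.573 × 0.4896 = 1.749 mg/L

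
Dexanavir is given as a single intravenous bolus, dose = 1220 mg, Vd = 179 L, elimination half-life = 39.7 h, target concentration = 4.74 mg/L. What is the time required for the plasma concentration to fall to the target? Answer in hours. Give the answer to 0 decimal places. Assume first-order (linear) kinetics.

21 h

C₀ = Dose / Vd = 1220 / 179 = 6.816 mg/L
k = ln2 / t½ = 0.693147 / 39.7 = 0.01746 h⁻¹
t = ln(C₀ / C) / k = ln(6.816 / 4.74) / 0.01746
  = ln(1.438) / 0.01746 = 0.3633 / 0.01746 = 20.81 h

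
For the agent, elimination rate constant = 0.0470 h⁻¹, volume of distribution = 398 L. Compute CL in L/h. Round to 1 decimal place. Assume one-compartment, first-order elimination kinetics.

CL = k × Vd = 0.0470 × 398 = 18.71 L/h

18.7 L/h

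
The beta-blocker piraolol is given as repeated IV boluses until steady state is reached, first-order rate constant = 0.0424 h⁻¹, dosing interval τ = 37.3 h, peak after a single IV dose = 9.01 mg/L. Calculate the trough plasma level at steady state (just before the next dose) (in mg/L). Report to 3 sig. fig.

2.33 mg/L

e^(−kτ) = e^(−0.04240 × 37.3) = 0.2057
Accumulation ratio R = 1 / (1 − e^(−kτ)) = 1 / (1 − 0.2057) = 1.259
Steady-state trough = C₀ × R × e^(−kτ) = 9.01 × 1.259 × 0.2057 = 2.333 mg/L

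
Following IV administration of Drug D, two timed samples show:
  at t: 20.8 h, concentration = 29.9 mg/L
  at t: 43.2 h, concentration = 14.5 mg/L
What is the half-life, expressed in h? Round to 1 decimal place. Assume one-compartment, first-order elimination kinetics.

21.5 h

k = ln(C₁/C₂) / (t₂ − t₁) = ln(29.9/14.5) / (43.2 − 20.8)
  = 0.7237 / 22.40 = 0.03231 h⁻¹
t½ = ln2 / k = 0.693147 / 0.03231 = 21.45 h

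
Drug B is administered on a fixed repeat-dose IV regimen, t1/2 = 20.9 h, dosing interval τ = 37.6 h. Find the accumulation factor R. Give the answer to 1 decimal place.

1.4

k = ln2 / t½ = 0.693147 / 20.9 = 0.03316 h⁻¹
e^(−kτ) = e^(−0.03316 × 37.6) = 0.2874
Accumulation ratio R = 1 / (1 − e^(−kτ)) = 1 / (1 − 0.2874) = 1.403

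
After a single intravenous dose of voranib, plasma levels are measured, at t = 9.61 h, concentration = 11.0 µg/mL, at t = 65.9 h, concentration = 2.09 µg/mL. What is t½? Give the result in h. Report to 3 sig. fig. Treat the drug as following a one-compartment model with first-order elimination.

k = ln(C₁/C₂) / (t₂ − t₁) = ln(11.0/2.09) / (65.9 − 9.61)
  = 1.661 / 56.29 = 0.02951 h⁻¹
t½ = ln2 / k = 0.693147 / 0.02951 = 23.49 h

23.5 h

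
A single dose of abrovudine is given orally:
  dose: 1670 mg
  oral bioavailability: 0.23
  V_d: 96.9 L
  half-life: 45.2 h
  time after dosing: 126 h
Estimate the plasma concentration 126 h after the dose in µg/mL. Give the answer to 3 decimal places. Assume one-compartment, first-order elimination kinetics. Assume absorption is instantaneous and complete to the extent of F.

0.574 µg/mL

Amount reaching circulation = F × Dose = 0.23 × 1670 = 384.1 mg
C₀ = F·Dose / Vd = 384.1 / 96.9 = 3.964 mg/L
k = ln2 / t½ = 0.693147 / 45.2 = 0.01534 h⁻¹
C = C₀ · e^(−k·t) = 3.964 × e^(−0.01534 × 126)
  = 3.964 × 0.1447 = 0.5736 mg/L
(0.5736 mg/L = 0.5736 µg/mL)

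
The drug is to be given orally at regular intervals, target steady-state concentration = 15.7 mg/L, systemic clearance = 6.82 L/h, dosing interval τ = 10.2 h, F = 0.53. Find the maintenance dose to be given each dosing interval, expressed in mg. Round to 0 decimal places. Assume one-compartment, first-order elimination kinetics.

2061 mg

At steady state, F × (Dose/τ) = Css × CL.
Dose = Css × CL × τ / F = 15.7 × 6.820 × 10.2 / 0.53 = 2061 mg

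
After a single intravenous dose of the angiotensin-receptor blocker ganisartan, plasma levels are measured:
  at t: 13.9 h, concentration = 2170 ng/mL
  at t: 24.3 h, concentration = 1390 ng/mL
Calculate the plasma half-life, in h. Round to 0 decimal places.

k = ln(C₁/C₂) / (t₂ − t₁) = ln(2170/1390) / (24.3 − 13.9)
  = 0.4454 / 10.40 = 0.04283 h⁻¹
t½ = ln2 / k = 0.693147 / 0.04283 = 16.18 h

16 h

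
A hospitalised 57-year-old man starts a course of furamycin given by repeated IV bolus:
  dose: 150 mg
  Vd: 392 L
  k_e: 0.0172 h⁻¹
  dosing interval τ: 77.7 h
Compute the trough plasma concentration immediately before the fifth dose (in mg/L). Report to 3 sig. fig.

0.136 mg/L

C₀ per dose = Dose / Vd = 150 / 392 = 0.3827 mg/L
Fraction remaining after one interval: r = e^(−kτ) = e^(−0.01720 × 77.7) = 0.2628
Before dose 5, 4 doses have been given (aged 1τ, 2τ, 3τ, 4τ).
C_trough = C₀ × (r + r² + … + r^4) = C₀ × r(1−r^4)/(1−r)
        = 0.3827 × 0.2628 × (1 − 0.004770) / (1 − 0.2628) = 0.1358 mg/L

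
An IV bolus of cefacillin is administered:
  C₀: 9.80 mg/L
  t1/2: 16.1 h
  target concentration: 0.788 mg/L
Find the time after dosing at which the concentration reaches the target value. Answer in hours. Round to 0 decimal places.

k = ln2 / t½ = 0.693147 / 16.1 = 0.04305 h⁻¹
t = ln(C₀ / C) / k = ln(9.800 / 0.788) / 0.04305
  = ln(12.44) / 0.04305 = 2.521 / 0.04305 = 58.56 h

59 h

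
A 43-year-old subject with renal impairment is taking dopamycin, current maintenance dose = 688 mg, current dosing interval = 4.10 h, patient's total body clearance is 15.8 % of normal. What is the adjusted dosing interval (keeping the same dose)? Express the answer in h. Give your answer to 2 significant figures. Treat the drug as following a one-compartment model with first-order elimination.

26 h

To keep the same average steady-state level, dosing rate must scale with clearance.
CL ratio = 15.8 / 100 = 0.1580
New interval (same dose) = 4.10 / 0.1580 = 25.95 h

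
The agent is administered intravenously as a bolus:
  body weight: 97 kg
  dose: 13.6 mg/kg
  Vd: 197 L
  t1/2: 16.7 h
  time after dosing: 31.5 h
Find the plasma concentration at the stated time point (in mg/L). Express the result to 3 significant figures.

Total dose = 13.6 × 97 = 1319 mg
C₀ = Dose / Vd = 1319 / 197 = 6.695 mg/L
k = ln2 / t½ = 0.693147 / 16.7 = 0.04151 h⁻¹
C = C₀ · e^(−k·t) = 6.695 × e^(−0.04151 × 31.5)
  = 6.695 × 0.2705 = 1.811 mg/L

1.81 mg/L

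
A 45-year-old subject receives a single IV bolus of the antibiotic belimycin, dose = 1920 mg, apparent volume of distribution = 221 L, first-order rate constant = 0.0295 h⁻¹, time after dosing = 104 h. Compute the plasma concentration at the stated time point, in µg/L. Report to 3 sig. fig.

C₀ = Dose / Vd = 1920 / 221 = 8.688 mg/L
C = C₀ · e^(−k·t) = 8.688 × e^(−0.02950 × 104)
  = 8.688 × 0.04651 = 0.4041 mg/L
Convert: 0.4041 mg/L × 1000 = 404.1 µg/L

404 µg/L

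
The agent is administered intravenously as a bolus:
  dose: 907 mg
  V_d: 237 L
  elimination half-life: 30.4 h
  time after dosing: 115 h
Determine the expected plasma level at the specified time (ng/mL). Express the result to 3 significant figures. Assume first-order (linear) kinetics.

278 ng/mL

C₀ = Dose / Vd = 907.0 / 237 = 3.827 mg/L
k = ln2 / t½ = 0.693147 / 30.4 = 0.02280 h⁻¹
C = C₀ · e^(−k·t) = 3.827 × e^(−0.02280 × 115)
  = 3.827 × 0.07266 = 0.2781 mg/L
Convert: 0.2781 mg/L × 1000 = 278.1 ng/mL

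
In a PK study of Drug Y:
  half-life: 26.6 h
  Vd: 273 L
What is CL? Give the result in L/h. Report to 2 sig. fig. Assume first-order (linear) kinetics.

k = ln2 / t½ = 0.693147 / 26.6 = 0.02606 h⁻¹
CL = k × Vd = 0.02606 × 273 = 7.114 L/h

7.1 L/h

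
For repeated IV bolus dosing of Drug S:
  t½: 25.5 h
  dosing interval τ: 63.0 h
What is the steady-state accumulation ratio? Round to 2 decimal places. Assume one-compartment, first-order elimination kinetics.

k = ln2 / t½ = 0.693147 / 25.5 = 0.02718 h⁻¹
e^(−kτ) = e^(−0.02718 × 63.0) = 0.1804
Accumulation ratio R = 1 / (1 − e^(−kτ)) = 1 / (1 − 0.1804) = 1.220

1.22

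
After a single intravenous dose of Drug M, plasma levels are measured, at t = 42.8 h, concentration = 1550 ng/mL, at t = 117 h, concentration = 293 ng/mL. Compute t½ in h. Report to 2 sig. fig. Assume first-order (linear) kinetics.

31 h

k = ln(C₁/C₂) / (t₂ − t₁) = ln(1550/293) / (117 − 42.8)
  = 1.666 / 74.20 = 0.02245 h⁻¹
t½ = ln2 / k = 0.693147 / 0.02245 = 30.88 h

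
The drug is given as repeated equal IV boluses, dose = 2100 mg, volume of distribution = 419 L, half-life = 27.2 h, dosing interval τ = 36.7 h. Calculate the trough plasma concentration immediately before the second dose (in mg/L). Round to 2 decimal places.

C₀ per dose = Dose / Vd = 2100 / 419 = 5.012 mg/L
k = ln2 / t½ = 0.693147 / 27.2 = 0.02548 h⁻¹
Fraction remaining after one interval: r = e^(−kτ) = e^(−0.02548 × 36.7) = 0.3925
Before dose 2, 1 dose has been given (aged 1τ).
C_trough = C₀ × r = 5.012 × 0.3925 = 1.967 mg/L

1.97 mg/L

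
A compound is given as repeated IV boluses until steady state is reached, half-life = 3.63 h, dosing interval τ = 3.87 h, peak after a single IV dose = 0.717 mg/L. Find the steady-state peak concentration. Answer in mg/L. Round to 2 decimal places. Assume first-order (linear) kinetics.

1.37 mg/L

k = ln2 / t½ = 0.693147 / 3.63 = 0.1909 h⁻¹
e^(−kτ) = e^(−0.1909 × 3.87) = 0.4777
Accumulation ratio R = 1 / (1 − e^(−kτ)) = 1 / (1 − 0.4777) = 1.915
Steady-state peak = C₀ × R = 0.717 × 1.915 = 1.373 mg/L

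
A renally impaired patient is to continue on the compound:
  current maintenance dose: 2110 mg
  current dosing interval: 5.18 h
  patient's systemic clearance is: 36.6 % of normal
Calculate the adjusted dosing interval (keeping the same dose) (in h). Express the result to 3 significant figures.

To keep the same average steady-state level, dosing rate must scale with clearance.
CL ratio = 36.6 / 100 = 0.3660
New interval (same dose) = 5.18 / 0.3660 = 14.15 h

14.2 h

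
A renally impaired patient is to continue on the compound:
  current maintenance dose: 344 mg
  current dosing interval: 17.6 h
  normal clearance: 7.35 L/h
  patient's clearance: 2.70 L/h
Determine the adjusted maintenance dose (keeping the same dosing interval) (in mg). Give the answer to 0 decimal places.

126 mg

To keep the same average steady-state level, dosing rate must scale with clearance.
CL ratio = 2.70 / 7.35 = 0.3673
New dose (same interval) = 344 × 0.3673 = 126.4 mg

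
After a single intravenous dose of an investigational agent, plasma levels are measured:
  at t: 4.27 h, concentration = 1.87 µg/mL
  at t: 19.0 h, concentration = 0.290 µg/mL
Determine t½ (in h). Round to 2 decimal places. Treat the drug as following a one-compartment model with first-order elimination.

5.48 h

k = ln(C₁/C₂) / (t₂ − t₁) = ln(1.87/0.290) / (19.0 − 4.27)
  = 1.864 / 14.73 = 0.1265 h⁻¹
t½ = ln2 / k = 0.693147 / 0.1265 = 5.479 h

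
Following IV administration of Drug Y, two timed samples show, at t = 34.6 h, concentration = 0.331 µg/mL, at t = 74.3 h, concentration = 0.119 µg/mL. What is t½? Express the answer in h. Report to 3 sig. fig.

k = ln(C₁/C₂) / (t₂ − t₁) = ln(0.331/0.119) / (74.3 − 34.6)
  = 1.023 / 39.70 = 0.02577 h⁻¹
t½ = ln2 / k = 0.693147 / 0.02577 = 26.90 h

26.9 h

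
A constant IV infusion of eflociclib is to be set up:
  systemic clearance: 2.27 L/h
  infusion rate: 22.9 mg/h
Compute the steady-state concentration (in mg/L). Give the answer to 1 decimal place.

10.1 mg/L

At steady state Css = R₀ / CL = 22.9 / 2.270 = 10.09 mg/L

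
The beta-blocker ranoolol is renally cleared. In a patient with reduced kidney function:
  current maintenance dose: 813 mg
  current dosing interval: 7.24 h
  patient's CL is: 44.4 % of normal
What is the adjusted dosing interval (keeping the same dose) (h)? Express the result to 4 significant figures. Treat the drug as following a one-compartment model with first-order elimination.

16.31 h

To keep the same average steady-state level, dosing rate must scale with clearance.
CL ratio = 44.4 / 100 = 0.4440
New interval (same dose) = 7.24 / 0.4440 = 16.31 h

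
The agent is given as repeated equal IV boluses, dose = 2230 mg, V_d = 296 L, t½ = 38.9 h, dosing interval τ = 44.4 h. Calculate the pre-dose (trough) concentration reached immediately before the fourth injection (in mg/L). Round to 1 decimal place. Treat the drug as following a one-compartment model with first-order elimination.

5.7 mg/L

C₀ per dose = Dose / Vd = 2230 / 296 = 7.534 mg/L
k = ln2 / t½ = 0.693147 / 38.9 = 0.01782 h⁻¹
Fraction remaining after one interval: r = e^(−kτ) = e^(−0.01782 × 44.4) = 0.4533
Before dose 4, 3 doses have been given (aged 1τ, 2τ, 3τ).
C_trough = C₀ × (r + r² + … + r^3) = C₀ × r(1−r^3)/(1−r)
        = 7.534 × 0.4533 × (1 − 0.09314) / (1 − 0.4533) = 5.665 mg/L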